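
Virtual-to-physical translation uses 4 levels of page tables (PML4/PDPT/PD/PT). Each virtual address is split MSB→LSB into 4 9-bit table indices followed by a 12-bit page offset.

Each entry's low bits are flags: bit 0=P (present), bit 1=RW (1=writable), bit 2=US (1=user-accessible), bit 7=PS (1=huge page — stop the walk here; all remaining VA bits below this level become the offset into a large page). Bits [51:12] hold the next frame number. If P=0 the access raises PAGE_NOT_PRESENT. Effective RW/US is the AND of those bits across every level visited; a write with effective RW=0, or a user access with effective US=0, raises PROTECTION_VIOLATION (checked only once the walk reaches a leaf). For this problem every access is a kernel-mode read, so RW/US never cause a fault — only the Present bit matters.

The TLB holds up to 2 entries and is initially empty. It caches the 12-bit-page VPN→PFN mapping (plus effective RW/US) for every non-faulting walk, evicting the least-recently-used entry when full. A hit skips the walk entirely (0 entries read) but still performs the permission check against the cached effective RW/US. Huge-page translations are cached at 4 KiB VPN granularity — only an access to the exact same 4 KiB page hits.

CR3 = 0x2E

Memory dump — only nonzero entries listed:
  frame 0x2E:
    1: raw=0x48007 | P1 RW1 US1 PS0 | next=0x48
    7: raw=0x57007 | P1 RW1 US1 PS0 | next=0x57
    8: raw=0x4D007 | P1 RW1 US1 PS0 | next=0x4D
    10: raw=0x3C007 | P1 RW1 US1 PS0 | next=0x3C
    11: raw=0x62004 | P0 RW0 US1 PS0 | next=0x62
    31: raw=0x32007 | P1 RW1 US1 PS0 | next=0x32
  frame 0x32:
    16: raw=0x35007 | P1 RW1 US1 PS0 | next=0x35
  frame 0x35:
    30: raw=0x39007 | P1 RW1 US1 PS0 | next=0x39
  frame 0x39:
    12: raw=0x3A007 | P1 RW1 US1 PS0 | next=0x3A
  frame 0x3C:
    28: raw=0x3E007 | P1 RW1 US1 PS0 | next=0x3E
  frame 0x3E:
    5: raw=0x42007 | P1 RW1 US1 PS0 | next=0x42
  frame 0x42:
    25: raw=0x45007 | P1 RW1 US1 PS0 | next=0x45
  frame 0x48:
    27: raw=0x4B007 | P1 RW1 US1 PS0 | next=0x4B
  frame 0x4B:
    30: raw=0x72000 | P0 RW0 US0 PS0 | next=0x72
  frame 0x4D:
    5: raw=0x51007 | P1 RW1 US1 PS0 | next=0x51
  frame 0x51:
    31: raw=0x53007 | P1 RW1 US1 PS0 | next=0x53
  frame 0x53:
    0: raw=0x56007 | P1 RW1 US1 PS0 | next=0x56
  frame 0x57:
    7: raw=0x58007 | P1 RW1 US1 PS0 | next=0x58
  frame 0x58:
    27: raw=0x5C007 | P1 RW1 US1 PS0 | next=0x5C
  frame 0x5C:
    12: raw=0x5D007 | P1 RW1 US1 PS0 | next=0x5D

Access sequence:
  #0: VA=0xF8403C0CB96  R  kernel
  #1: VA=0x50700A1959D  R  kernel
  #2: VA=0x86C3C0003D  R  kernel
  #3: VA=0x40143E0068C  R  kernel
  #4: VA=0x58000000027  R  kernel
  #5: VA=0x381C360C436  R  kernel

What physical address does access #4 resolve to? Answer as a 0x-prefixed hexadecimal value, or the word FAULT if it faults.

Per-access translation:
#0 VA=0xF8403C0CB96 (r,kernel):
  L0 @0x2E[31] → 0x32007  P=1,RW=1,US=1,PS=0
  L1 @0x32[16] → 0x35007  P=1,RW=1,US=1,PS=0
  L2 @0x35[30] → 0x39007  P=1,RW=1,US=1,PS=0
  L3 @0x39[12] → 0x3A007  P=1,RW=1,US=1,PS=0
  ✓ 0x3AB96  — 4 lookups
#1 VA=0x50700A1959D (r,kernel):
  L0 @0x2E[10] → 0x3C007  P=1,RW=1,US=1,PS=0
  L1 @0x3C[28] → 0x3E007  P=1,RW=1,US=1,PS=0
  L2 @0x3E[5] → 0x42007  P=1,RW=1,US=1,PS=0
  L3 @0x42[25] → 0x45007  P=1,RW=1,US=1,PS=0
  ✓ 0x4559D  — 4 lookups
#2 VA=0x86C3C0003D (r,kernel):
  L0 @0x2E[1] → 0x48007  P=1,RW=1,US=1,PS=0
  L1 @0x48[27] → 0x4B007  P=1,RW=1,US=1,PS=0
  L2 @0x4B[30] → 0x72000  P=0,RW=0,US=0,PS=0
  ✗ PAGE_NOT_PRESENT  [3 reads]
#3 VA=0x40143E0068C (r,kernel):
  L0 @0x2E[8] → 0x4D007  P=1,RW=1,US=1,PS=0
  L1 @0x4D[5] → 0x51007  P=1,RW=1,US=1,PS=0
  L2 @0x51[31] → 0x53007  P=1,RW=1,US=1,PS=0
  L3 @0x53[0] → 0x56007  P=1,RW=1,US=1,PS=0
  ✓ 0x5668C  — 4 lookups
#4 VA=0x58000000027 (r,kernel):
  L0 @0x2E[11] → 0x62004  P=0,RW=0,US=1,PS=0
  ✗ PAGE_NOT_PRESENT  [1 reads]
#5 VA=0x381C360C436 (r,kernel):
  L0 @0x2E[7] → 0x57007  P=1,RW=1,US=1,PS=0
  L1 @0x57[7] → 0x58007  P=1,RW=1,US=1,PS=0
  L2 @0x58[27] → 0x5C007  P=1,RW=1,US=1,PS=0
  L3 @0x5C[12] → 0x5D007  P=1,RW=1,US=1,PS=0
  ✓ 0x5D436  — 4 lookups

Access #4 PA: FAULT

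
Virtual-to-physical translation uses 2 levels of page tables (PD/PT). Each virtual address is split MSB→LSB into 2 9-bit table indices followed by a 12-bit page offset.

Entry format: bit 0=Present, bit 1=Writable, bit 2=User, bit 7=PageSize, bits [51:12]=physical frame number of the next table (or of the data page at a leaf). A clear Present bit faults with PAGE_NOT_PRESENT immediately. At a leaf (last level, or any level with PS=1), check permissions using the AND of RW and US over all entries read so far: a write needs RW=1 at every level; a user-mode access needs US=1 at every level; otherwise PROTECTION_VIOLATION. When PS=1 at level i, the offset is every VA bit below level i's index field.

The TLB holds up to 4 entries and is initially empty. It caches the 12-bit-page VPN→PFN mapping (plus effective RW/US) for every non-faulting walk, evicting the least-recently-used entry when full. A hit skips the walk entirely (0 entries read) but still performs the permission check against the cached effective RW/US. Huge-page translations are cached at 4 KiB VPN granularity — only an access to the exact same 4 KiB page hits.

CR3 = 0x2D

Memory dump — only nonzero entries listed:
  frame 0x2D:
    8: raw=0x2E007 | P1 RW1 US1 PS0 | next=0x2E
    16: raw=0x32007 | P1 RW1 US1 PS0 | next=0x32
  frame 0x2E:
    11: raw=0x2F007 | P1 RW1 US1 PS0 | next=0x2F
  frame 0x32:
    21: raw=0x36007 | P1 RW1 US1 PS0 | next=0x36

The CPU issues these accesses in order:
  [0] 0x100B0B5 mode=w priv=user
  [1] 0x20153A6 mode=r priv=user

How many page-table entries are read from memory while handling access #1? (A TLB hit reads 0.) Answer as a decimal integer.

Walk each access:
#0 VA=0x100B0B5 (w,user):
  [0] read 0x2D idx=8: raw=0x2E007 flags P=1 W=1 U=1 S=0
  [1] read 0x2E idx=11: raw=0x2F007 flags P=1 W=1 U=1 S=0
  ✓ 0x2F0B5  — 2 lookups
#1 VA=0x20153A6 (r,user):
  [0] read 0x2D idx=16: raw=0x32007 flags P=1 W=1 U=1 S=0
  [1] read 0x32 idx=21: raw=0x36007 flags P=1 W=1 U=1 S=0
  ✓ 0x363A6  — 2 lookups

Entries read for #1: 2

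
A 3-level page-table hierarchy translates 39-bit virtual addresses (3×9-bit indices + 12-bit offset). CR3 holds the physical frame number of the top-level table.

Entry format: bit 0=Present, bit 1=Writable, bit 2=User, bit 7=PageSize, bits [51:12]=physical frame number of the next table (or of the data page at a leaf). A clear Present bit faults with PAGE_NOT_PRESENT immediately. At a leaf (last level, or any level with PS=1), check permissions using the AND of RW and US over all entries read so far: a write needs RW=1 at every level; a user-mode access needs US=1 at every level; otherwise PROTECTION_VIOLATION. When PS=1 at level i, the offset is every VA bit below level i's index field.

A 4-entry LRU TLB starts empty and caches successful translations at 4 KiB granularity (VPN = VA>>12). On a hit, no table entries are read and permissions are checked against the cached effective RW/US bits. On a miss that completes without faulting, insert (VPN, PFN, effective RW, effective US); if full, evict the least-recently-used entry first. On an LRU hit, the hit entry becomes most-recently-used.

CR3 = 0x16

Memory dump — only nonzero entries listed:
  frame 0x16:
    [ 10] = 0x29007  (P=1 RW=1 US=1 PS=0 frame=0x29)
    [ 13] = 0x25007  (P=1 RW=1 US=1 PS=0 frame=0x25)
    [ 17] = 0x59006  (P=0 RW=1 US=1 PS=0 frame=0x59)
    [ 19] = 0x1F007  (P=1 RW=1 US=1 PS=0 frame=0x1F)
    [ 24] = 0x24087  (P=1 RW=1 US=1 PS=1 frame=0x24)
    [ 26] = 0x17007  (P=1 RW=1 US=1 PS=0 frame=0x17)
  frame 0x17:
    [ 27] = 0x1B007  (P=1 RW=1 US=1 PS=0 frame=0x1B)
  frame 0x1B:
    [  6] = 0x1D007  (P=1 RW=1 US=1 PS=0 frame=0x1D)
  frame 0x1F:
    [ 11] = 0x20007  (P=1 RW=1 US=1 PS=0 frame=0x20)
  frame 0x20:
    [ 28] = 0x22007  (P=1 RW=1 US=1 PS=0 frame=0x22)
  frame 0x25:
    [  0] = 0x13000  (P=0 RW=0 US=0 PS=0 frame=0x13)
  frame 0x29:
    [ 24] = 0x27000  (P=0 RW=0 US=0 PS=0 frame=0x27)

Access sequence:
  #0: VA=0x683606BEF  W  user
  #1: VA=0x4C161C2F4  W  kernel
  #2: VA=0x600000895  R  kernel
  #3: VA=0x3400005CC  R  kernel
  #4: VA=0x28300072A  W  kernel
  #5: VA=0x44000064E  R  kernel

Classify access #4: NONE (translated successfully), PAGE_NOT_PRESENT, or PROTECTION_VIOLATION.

Walk each access:
#0 VA=0x683606BEF (w,user):
  L0: frame=0x16 idx=26 entry=0x17007 [P=1 RW=1 US=1 PS=0]
  L1: frame=0x17 idx=27 entry=0x1B007 [P=1 RW=1 US=1 PS=0]
  L2: frame=0x1B idx=6 entry=0x1D007 [P=1 RW=1 US=1 PS=0]
  ⇒ phys 0x1DBEF  [3 reads]
#1 VA=0x4C161C2F4 (w,kernel):
  L0: frame=0x16 idx=19 entry=0x1F007 [P=1 RW=1 US=1 PS=0]
  L1: frame=0x1F idx=11 entry=0x20007 [P=1 RW=1 US=1 PS=0]
  L2: frame=0x20 idx=28 entry=0x22007 [P=1 RW=1 US=1 PS=0]
  ⇒ phys 0x222F4  [3 reads]
#2 VA=0x600000895 (r,kernel):
  L0: frame=0x16 idx=24 entry=0x24087 [P=1 RW=1 US=1 PS=1]
  ⇒ phys 0x24895 (huge @L0)  [1 reads]
#3 VA=0x3400005CC (r,kernel):
  L0: frame=0x16 idx=13 entry=0x25007 [P=1 RW=1 US=1 PS=0]
  L1: frame=0x25 idx=0 entry=0x13000 [P=0 RW=0 US=0 PS=0]
  ✗ PAGE_NOT_PRESENT  [2 reads]
#4 VA=0x28300072A (w,kernel):
  L0: frame=0x16 idx=10 entry=0x29007 [P=1 RW=1 US=1 PS=0]
  L1: frame=0x29 idx=24 entry=0x27000 [P=0 RW=0 US=0 PS=0]
  ✗ PAGE_NOT_PRESENT  [2 reads]
#5 VA=0x44000064E (r,kernel):
  L0: frame=0x16 idx=17 entry=0x59006 [P=0 RW=1 US=1 PS=0]
  ✗ PAGE_NOT_PRESENT  [1 reads]

Access #4 fault: PAGE_NOT_PRESENT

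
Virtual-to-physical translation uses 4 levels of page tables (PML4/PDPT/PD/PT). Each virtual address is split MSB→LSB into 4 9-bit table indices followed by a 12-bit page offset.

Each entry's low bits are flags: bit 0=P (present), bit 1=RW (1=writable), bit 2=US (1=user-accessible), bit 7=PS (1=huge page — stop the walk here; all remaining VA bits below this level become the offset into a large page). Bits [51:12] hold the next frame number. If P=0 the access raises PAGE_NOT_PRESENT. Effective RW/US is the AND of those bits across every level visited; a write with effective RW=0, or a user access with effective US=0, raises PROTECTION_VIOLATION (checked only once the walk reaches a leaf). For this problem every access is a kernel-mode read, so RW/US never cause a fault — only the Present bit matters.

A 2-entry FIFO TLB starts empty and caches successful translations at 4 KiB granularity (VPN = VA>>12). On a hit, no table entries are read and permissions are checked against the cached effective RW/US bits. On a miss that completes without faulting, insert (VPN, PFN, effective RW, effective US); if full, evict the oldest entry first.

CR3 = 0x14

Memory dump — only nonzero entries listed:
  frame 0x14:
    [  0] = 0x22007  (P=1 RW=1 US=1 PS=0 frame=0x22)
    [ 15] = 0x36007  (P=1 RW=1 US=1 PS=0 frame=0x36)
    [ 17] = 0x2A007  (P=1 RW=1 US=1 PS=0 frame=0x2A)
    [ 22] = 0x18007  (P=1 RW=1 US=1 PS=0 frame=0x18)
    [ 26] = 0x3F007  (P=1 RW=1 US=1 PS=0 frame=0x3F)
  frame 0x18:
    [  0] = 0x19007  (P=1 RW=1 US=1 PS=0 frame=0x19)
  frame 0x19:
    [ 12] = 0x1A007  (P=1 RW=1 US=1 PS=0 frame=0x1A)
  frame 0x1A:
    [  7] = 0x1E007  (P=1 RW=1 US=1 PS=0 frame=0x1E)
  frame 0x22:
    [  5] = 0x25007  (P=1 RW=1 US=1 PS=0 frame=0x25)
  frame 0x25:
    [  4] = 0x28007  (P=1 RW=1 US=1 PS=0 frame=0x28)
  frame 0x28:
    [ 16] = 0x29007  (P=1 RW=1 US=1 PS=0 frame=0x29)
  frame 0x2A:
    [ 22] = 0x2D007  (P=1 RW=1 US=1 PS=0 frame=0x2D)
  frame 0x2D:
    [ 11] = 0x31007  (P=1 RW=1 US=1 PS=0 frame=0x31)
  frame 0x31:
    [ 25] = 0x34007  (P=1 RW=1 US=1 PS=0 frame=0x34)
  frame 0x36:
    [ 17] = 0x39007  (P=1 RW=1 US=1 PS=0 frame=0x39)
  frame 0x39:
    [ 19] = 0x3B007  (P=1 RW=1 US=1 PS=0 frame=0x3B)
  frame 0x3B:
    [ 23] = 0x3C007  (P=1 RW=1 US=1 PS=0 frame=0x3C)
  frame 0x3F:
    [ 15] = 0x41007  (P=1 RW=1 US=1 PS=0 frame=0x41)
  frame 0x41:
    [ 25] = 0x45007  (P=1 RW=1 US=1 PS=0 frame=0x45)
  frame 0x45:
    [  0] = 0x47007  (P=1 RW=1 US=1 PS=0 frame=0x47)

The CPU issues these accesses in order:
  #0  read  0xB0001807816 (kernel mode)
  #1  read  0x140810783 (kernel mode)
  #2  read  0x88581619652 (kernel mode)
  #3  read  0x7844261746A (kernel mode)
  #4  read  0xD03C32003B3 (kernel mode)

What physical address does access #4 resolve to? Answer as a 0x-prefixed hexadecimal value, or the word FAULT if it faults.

Trace:
#0 VA=0xB0001807816 (r,kernel):
  L0 @0x14[22] → 0x18007  P=1,RW=1,US=1,PS=0
  L1 @0x18[0] → 0x19007  P=1,RW=1,US=1,PS=0
  L2 @0x19[12] → 0x1A007  P=1,RW=1,US=1,PS=0
  L3 @0x1A[7] → 0x1E007  P=1,RW=1,US=1,PS=0
  ⇒ phys 0x1E816  [4 reads]
#1 VA=0x140810783 (r,kernel):
  L0 @0x14[0] → 0x22007  P=1,RW=1,US=1,PS=0
  L1 @0x22[5] → 0x25007  P=1,RW=1,US=1,PS=0
  L2 @0x25[4] → 0x28007  P=1,RW=1,US=1,PS=0
  L3 @0x28[16] → 0x29007  P=1,RW=1,US=1,PS=0
  ⇒ phys 0x29783  [4 reads]
#2 VA=0x88581619652 (r,kernel):
  L0 @0x14[17] → 0x2A007  P=1,RW=1,US=1,PS=0
  L1 @0x2A[22] → 0x2D007  P=1,RW=1,US=1,PS=0
  L2 @0x2D[11] → 0x31007  P=1,RW=1,US=1,PS=0
  L3 @0x31[25] → 0x34007  P=1,RW=1,US=1,PS=0
  ⇒ phys 0x34652  [4 reads]
#3 VA=0x7844261746A (r,kernel):
  L0 @0x14[15] → 0x36007  P=1,RW=1,US=1,PS=0
  L1 @0x36[17] → 0x39007  P=1,RW=1,US=1,PS=0
  L2 @0x39[19] → 0x3B007  P=1,RW=1,US=1,PS=0
  L3 @0x3B[23] → 0x3C007  P=1,RW=1,US=1,PS=0
  ⇒ phys 0x3C46A  [4 reads]
#4 VA=0xD03C32003B3 (r,kernel):
  L0 @0x14[26] → 0x3F007  P=1,RW=1,US=1,PS=0
  L1 @0x3F[15] → 0x41007  P=1,RW=1,US=1,PS=0
  L2 @0x41[25] → 0x45007  P=1,RW=1,US=1,PS=0
  L3 @0x45[0] → 0x47007  P=1,RW=1,US=1,PS=0
  ⇒ phys 0x473B3  [4 reads]

Access #4 PA: 0x473B3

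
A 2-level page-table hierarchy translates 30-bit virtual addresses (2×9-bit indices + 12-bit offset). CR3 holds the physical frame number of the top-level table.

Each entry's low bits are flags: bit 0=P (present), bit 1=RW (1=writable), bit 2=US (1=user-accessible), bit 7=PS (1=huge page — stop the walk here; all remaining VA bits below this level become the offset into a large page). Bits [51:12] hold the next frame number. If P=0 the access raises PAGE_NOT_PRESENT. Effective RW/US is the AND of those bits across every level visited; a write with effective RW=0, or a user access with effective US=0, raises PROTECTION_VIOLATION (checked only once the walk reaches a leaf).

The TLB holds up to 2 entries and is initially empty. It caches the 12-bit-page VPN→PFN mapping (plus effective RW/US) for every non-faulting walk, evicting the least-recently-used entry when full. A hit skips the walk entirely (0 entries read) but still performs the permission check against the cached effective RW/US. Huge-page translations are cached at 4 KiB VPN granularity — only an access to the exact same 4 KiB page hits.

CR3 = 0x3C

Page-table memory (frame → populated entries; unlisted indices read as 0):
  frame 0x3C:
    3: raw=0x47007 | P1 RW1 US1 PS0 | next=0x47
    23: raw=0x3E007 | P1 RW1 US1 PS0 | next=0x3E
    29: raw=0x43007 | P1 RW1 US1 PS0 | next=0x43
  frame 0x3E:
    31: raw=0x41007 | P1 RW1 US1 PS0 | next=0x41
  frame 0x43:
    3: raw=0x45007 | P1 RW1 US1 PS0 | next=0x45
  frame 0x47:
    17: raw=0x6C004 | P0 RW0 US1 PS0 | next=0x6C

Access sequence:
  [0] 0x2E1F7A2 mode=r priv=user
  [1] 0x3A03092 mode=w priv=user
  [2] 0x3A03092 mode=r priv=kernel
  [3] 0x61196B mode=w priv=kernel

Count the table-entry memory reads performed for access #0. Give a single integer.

Per-access translation:
#0 VA=0x2E1F7A2 (r,user):
  lvl0: tbl 0x3C, slot 23 ⇒ 0x3E007 (P1/RW1/US1/PS0)
  lvl1: tbl 0x3E, slot 31 ⇒ 0x41007 (P1/RW1/US1/PS0)
  → PA=0x417A2  (2 entries read)
#1 VA=0x3A03092 (w,user):
  lvl0: tbl 0x3C, slot 29 ⇒ 0x43007 (P1/RW1/US1/PS0)
  lvl1: tbl 0x43, slot 3 ⇒ 0x45007 (P1/RW1/US1/PS0)
  → PA=0x45092  (2 entries read)
#2 VA=0x3A03092 (r,kernel):
  TLB hit vpn=0x3A03 → PA=0x45092
#3 VA=0x61196B (w,kernel):
  lvl0: tbl 0x3C, slot 3 ⇒ 0x47007 (P1/RW1/US1/PS0)
  lvl1: tbl 0x47, slot 17 ⇒ 0x6C004 (P0/RW0/US1/PS0)
  ✗ PAGE_NOT_PRESENT  [2 reads]

Entries read for #0: 2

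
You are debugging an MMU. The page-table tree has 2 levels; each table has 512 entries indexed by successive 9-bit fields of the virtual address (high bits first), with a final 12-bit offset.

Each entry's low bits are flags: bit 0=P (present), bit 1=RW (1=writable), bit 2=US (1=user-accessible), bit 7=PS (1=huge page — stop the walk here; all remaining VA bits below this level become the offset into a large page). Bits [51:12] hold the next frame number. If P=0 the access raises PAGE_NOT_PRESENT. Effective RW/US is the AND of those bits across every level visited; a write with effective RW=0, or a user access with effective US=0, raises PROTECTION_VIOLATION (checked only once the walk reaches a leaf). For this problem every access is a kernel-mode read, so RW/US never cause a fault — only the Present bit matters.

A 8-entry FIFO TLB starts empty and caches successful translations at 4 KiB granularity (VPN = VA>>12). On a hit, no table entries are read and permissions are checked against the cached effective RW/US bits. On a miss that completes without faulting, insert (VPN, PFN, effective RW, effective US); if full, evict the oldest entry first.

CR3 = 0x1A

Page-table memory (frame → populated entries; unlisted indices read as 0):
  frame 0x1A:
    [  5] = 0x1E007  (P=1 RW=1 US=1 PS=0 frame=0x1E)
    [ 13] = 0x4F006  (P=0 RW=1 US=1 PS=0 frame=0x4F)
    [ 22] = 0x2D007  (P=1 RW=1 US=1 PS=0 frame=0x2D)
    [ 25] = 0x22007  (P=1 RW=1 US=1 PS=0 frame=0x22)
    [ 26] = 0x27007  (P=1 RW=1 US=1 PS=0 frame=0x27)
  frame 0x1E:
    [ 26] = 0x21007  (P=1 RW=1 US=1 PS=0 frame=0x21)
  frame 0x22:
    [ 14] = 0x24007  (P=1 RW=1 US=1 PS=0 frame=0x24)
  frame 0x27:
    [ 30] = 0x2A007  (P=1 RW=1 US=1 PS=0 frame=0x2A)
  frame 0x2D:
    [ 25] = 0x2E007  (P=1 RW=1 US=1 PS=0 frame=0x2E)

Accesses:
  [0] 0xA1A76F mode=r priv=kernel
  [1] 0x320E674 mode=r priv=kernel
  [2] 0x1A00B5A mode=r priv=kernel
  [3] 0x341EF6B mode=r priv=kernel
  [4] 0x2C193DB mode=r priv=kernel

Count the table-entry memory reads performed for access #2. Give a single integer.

Per-access translation:
#0 VA=0xA1A76F (r,kernel):
  L0 @0x1A[5] → 0x1E007  P=1,RW=1,US=1,PS=0
  L1 @0x1E[26] → 0x21007  P=1,RW=1,US=1,PS=0
  ✓ 0x2176F  — 2 lookups
#1 VA=0x320E674 (r,kernel):
  L0 @0x1A[25] → 0x22007  P=1,RW=1,US=1,PS=0
  L1 @0x22[14] → 0x24007  P=1,RW=1,US=1,PS=0
  ✓ 0x24674  — 2 lookups
#2 VA=0x1A00B5A (r,kernel):
  L0 @0x1A[13] → 0x4F006  P=0,RW=1,US=1,PS=0
  ⇒ fault: PAGE_NOT_PRESENT  — 1 lookups
#3 VA=0x341EF6B (r,kernel):
  L0 @0x1A[26] → 0x27007  P=1,RW=1,US=1,PS=0
  L1 @0x27[30] → 0x2A007  P=1,RW=1,US=1,PS=0
  ✓ 0x2AF6B  — 2 lookups
#4 VA=0x2C193DB (r,kernel):
  L0 @0x1A[22] → 0x2D007  P=1,RW=1,US=1,PS=0
  L1 @0x2D[25] → 0x2E007  P=1,RW=1,US=1,PS=0
  ✓ 0x2E3DB  — 2 lookups

Entries read for #2: 1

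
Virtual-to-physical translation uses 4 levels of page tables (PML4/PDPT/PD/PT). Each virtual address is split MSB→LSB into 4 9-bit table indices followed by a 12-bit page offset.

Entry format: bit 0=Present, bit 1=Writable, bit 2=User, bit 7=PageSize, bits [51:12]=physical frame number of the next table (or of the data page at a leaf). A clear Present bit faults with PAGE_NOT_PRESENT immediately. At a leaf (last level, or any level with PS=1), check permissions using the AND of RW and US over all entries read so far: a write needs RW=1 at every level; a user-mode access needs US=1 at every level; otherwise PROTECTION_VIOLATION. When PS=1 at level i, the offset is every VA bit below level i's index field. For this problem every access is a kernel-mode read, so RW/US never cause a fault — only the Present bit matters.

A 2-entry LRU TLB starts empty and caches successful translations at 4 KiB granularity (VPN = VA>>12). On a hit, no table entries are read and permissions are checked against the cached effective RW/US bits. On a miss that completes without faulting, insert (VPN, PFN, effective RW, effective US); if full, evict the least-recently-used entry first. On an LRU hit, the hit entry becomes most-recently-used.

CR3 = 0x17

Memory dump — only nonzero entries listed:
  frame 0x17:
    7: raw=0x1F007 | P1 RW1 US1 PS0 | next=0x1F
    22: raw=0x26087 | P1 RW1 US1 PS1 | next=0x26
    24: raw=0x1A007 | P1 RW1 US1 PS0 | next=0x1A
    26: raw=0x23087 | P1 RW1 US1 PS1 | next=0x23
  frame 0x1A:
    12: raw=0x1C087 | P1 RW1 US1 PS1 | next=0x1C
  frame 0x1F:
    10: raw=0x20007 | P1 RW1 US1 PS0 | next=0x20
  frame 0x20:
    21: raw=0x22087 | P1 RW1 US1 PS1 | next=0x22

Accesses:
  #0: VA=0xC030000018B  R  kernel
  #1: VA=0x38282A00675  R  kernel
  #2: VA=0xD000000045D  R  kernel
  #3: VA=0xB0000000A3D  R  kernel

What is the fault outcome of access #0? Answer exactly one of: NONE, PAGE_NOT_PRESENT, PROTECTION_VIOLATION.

Per-access translation:
#0 VA=0xC030000018B (r,kernel):
  L0 @0x17[24] → 0x1A007  P=1,RW=1,US=1,PS=0
  L1 @0x1A[12] → 0x1C087  P=1,RW=1,US=1,PS=1
  ⇒ phys 0x1C18B (huge @L1)  [2 reads]
#1 VA=0x38282A00675 (r,kernel):
  L0 @0x17[7] → 0x1F007  P=1,RW=1,US=1,PS=0
  L1 @0x1F[10] → 0x20007  P=1,RW=1,US=1,PS=0
  L2 @0x20[21] → 0x22087  P=1,RW=1,US=1,PS=1
  ⇒ phys 0x22675 (huge @L2)  [3 reads]
#2 VA=0xD000000045D (r,kernel):
  L0 @0x17[26] → 0x23087  P=1,RW=1,US=1,PS=1
  ⇒ phys 0x2345D (huge @L0)  [1 reads]
#3 VA=0xB0000000A3D (r,kernel):
  L0 @0x17[22] → 0x26087  P=1,RW=1,US=1,PS=1
  ⇒ phys 0x26A3D (huge @L0)  [1 reads]

Access #0 fault: NONE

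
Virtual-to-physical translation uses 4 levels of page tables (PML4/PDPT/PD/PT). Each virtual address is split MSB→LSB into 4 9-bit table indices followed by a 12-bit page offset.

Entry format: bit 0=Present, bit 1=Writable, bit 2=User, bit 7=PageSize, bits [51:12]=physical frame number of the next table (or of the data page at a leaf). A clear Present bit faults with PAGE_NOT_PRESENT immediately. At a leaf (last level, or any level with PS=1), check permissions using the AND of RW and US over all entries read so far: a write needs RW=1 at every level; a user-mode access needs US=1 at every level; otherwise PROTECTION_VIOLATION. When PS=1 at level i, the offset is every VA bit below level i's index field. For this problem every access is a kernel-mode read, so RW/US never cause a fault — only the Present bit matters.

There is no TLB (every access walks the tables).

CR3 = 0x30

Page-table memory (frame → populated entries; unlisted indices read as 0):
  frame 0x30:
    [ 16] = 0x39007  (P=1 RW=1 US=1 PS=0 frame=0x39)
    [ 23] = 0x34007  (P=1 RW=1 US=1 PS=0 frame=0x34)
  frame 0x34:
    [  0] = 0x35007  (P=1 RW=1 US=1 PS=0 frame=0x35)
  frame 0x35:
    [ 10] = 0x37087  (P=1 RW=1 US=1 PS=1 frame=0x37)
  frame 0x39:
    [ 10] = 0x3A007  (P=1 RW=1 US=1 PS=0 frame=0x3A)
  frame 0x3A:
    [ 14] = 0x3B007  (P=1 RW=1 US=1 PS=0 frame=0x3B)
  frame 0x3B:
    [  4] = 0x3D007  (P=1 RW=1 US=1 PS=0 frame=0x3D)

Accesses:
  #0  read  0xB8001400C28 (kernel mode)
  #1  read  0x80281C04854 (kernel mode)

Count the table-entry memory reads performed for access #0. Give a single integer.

Walk each access:
#0 VA=0xB8001400C28 (r,kernel):
  L0 @0x30[23] → 0x34007  P=1,RW=1,US=1,PS=0
  L1 @0x34[0] → 0x35007  P=1,RW=1,US=1,PS=0
  L2 @0x35[10] → 0x37087  P=1,RW=1,US=1,PS=1
  ✓ 0x37C28 (huge @L2)  — 3 lookups
#1 VA=0x80281C04854 (r,kernel):
  L0 @0x30[16] → 0x39007  P=1,RW=1,US=1,PS=0
  L1 @0x39[10] → 0x3A007  P=1,RW=1,US=1,PS=0
  L2 @0x3A[14] → 0x3B007  P=1,RW=1,US=1,PS=0
  L3 @0x3B[4] → 0x3D007  P=1,RW=1,US=1,PS=0
  ✓ 0x3D854  — 4 lookups

Entries read for #0: 3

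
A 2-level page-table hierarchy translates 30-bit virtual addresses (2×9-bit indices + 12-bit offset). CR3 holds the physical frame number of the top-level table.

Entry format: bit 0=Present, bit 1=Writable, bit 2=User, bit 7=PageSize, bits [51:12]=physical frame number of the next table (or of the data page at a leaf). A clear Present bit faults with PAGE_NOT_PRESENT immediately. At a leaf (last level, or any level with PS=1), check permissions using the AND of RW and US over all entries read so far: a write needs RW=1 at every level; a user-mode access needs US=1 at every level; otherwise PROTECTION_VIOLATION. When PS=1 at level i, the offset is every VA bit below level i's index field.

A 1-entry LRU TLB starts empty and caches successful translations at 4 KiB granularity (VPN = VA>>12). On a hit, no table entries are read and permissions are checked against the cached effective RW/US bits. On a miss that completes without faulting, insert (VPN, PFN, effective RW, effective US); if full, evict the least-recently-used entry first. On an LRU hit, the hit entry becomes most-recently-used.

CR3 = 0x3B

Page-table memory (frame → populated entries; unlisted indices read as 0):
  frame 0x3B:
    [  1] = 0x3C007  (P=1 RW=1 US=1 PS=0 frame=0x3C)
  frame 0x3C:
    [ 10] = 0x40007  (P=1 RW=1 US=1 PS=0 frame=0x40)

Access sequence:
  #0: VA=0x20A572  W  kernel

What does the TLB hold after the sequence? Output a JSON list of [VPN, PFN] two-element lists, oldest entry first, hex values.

Per-access translation:
#0 VA=0x20A572 (w,kernel):
  L0 @0x3B[1] → 0x3C007  P=1,RW=1,US=1,PS=0
  L1 @0x3C[10] → 0x40007  P=1,RW=1,US=1,PS=0
  ⇒ phys 0x40572  [2 reads]

TLB: [["0x20A", "0x40"]]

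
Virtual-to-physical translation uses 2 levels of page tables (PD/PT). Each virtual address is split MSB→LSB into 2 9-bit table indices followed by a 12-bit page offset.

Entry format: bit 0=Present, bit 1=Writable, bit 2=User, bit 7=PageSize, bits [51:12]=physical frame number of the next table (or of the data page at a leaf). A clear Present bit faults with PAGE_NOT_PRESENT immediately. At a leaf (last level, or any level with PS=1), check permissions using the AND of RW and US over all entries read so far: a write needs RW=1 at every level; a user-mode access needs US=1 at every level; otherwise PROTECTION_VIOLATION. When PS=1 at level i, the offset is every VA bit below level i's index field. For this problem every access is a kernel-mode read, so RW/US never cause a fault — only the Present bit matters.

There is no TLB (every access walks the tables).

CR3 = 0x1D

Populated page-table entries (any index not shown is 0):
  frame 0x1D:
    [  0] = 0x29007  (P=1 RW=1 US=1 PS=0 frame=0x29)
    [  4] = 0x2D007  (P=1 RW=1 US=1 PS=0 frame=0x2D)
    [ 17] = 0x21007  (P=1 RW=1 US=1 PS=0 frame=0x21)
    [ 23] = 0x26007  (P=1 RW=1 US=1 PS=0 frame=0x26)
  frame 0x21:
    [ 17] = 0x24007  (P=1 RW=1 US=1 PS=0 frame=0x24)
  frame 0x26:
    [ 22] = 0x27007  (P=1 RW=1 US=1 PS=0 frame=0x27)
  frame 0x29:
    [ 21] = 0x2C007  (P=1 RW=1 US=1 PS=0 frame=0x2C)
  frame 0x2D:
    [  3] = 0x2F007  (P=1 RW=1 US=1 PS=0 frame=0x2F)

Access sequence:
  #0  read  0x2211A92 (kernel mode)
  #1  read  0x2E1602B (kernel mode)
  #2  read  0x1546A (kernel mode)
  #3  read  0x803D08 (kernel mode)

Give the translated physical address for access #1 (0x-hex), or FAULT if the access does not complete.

Trace:
#0 VA=0x2211A92 (r,kernel):
  [0] read 0x1D idx=17: raw=0x21007 flags P=1 W=1 U=1 S=0
  [1] read 0x21 idx=17: raw=0x24007 flags P=1 W=1 U=1 S=0
  ⇒ phys 0x24A92  [2 reads]
#1 VA=0x2E1602B (r,kernel):
  [0] read 0x1D idx=23: raw=0x26007 flags P=1 W=1 U=1 S=0
  [1] read 0x26 idx=22: raw=0x27007 flags P=1 W=1 U=1 S=0
  ⇒ phys 0x2702B  [2 reads]
#2 VA=0x1546A (r,kernel):
  [0] read 0x1D idx=0: raw=0x29007 flags P=1 W=1 U=1 S=0
  [1] read 0x29 idx=21: raw=0x2C007 flags P=1 W=1 U=1 S=0
  ⇒ phys 0x2C46A  [2 reads]
#3 VA=0x803D08 (r,kernel):
  [0] read 0x1D idx=4: raw=0x2D007 flags P=1 W=1 U=1 S=0
  [1] read 0x2D idx=3: raw=0x2F007 flags P=1 W=1 U=1 S=0
  ⇒ phys 0x2FD08  [2 reads]

Access #1 PA: 0x2702B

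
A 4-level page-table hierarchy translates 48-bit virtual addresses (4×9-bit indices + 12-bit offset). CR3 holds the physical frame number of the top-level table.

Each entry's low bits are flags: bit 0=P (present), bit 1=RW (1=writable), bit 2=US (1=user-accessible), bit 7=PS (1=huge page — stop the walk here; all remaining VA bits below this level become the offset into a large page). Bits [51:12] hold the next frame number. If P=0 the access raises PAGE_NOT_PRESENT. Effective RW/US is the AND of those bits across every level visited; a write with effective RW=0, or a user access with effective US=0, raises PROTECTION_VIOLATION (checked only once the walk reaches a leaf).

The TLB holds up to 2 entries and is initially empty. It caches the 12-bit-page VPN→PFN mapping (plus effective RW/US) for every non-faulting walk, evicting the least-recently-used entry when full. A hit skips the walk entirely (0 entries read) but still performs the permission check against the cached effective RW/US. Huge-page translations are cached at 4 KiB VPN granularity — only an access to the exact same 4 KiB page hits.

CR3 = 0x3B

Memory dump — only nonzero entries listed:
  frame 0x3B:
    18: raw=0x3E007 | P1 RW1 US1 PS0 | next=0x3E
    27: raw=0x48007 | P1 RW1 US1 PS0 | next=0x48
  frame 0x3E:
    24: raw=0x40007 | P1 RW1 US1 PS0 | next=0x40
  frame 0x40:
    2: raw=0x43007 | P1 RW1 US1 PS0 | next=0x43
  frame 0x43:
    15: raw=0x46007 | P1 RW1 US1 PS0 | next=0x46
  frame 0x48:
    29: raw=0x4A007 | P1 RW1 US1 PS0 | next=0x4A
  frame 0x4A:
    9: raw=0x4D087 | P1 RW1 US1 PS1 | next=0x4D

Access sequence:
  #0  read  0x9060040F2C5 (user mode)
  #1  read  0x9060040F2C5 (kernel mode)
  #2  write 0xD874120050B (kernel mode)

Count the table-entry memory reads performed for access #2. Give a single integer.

Walk each access:
#0 VA=0x9060040F2C5 (r,user):
  lvl0: tbl 0x3B, slot 18 ⇒ 0x3E007 (P1/RW1/US1/PS0)
  lvl1: tbl 0x3E, slot 24 ⇒ 0x40007 (P1/RW1/US1/PS0)
  lvl2: tbl 0x40, slot 2 ⇒ 0x43007 (P1/RW1/US1/PS0)
  lvl3: tbl 0x43, slot 15 ⇒ 0x46007 (P1/RW1/US1/PS0)
  ⇒ phys 0x462C5  [4 reads]
#1 VA=0x9060040F2C5 (r,kernel):
  TLB hit vpn=0x9060040F → PA=0x462C5
#2 VA=0xD874120050B (w,kernel):
  lvl0: tbl 0x3B, slot 27 ⇒ 0x48007 (P1/RW1/US1/PS0)
  lvl1: tbl 0x48, slot 29 ⇒ 0x4A007 (P1/RW1/US1/PS0)
  lvl2: tbl 0x4A, slot 9 ⇒ 0x4D087 (P1/RW1/US1/PS1)
  ⇒ phys 0x4D50B (huge @L2)  [3 reads]

Entries read for #2: 3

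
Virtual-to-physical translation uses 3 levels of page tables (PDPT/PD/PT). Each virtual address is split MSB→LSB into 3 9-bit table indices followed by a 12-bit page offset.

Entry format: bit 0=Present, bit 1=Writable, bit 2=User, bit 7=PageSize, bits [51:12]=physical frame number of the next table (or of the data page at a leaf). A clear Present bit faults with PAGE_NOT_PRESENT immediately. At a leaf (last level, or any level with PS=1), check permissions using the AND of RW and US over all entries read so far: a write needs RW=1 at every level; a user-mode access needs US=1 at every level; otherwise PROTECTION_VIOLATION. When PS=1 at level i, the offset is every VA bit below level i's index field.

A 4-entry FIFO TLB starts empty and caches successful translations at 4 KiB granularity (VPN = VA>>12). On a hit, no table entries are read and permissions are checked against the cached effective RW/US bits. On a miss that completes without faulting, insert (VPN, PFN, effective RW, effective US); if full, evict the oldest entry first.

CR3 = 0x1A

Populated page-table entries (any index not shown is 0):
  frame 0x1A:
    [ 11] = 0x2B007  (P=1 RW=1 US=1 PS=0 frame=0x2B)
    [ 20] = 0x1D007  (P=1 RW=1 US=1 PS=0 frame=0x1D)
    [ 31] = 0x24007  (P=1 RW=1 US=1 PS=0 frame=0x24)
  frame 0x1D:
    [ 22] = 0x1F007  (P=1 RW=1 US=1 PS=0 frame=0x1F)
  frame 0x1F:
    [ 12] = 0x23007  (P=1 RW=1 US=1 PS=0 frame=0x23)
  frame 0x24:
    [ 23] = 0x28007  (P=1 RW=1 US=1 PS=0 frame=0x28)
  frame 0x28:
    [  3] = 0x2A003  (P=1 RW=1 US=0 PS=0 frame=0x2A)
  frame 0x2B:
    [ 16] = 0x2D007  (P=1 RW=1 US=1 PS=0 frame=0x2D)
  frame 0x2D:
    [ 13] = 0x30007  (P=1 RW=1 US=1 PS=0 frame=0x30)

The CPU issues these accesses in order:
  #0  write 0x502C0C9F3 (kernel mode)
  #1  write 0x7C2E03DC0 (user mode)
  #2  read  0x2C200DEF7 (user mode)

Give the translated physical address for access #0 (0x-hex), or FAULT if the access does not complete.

Walk each access:
#0 VA=0x502C0C9F3 (w,kernel):
  L0: frame=0x1A idx=20 entry=0x1D007 [P=1 RW=1 US=1 PS=0]
  L1: frame=0x1D idx=22 entry=0x1F007 [P=1 RW=1 US=1 PS=0]
  L2: frame=0x1F idx=12 entry=0x23007 [P=1 RW=1 US=1 PS=0]
  ⇒ phys 0x239F3  [3 reads]
#1 VA=0x7C2E03DC0 (w,user):
  L0: frame=0x1A idx=31 entry=0x24007 [P=1 RW=1 US=1 PS=0]
  L1: frame=0x24 idx=23 entry=0x28007 [P=1 RW=1 US=1 PS=0]
  L2: frame=0x28 idx=3 entry=0x2A003 [P=1 RW=1 US=0 PS=0]
  → PROTECTION_VIOLATION  (3 entries read)
#2 VA=0x2C200DEF7 (r,user):
  L0: frame=0x1A idx=11 entry=0x2B007 [P=1 RW=1 US=1 PS=0]
  L1: frame=0x2B idx=16 entry=0x2D007 [P=1 RW=1 US=1 PS=0]
  L2: frame=0x2D idx=13 entry=0x30007 [P=1 RW=1 US=1 PS=0]
  ⇒ phys 0x30EF7  [3 reads]

Access #0 PA: 0x239F3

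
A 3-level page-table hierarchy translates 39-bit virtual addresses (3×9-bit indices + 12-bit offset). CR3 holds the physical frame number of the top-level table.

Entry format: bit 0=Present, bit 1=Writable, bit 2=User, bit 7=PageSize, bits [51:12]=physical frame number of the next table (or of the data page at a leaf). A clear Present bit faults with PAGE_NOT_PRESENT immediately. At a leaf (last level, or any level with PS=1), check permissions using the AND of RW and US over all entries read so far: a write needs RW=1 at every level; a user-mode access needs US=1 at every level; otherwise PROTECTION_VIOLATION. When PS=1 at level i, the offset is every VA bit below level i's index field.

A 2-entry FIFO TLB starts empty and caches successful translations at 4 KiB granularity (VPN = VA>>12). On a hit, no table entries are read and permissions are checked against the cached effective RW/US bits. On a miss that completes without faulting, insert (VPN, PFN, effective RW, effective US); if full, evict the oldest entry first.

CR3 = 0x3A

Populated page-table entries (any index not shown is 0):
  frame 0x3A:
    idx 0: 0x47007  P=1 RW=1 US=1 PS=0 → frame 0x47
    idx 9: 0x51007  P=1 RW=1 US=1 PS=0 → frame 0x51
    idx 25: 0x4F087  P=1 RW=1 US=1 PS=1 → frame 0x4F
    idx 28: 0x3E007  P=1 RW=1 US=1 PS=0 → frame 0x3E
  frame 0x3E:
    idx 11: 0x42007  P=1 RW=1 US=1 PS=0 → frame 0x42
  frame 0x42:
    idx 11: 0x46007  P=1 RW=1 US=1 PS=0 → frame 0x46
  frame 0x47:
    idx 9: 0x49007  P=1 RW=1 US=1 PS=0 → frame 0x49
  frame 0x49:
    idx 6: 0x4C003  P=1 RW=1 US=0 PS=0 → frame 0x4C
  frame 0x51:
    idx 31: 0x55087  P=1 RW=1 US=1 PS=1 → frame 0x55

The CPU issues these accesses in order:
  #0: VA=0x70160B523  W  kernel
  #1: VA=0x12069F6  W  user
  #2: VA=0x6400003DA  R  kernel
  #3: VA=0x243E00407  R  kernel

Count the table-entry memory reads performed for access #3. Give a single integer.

Trace:
#0 VA=0x70160B523 (w,kernel):
  [0] read 0x3A idx=28: raw=0x3E007 flags P=1 W=1 U=1 S=0
  [1] read 0x3E idx=11: raw=0x42007 flags P=1 W=1 U=1 S=0
  [2] read 0x42 idx=11: raw=0x46007 flags P=1 W=1 U=1 S=0
  ✓ 0x46523  — 3 lookups
#1 VA=0x12069F6 (w,user):
  [0] read 0x3A idx=0: raw=0x47007 flags P=1 W=1 U=1 S=0
  [1] read 0x47 idx=9: raw=0x49007 flags P=1 W=1 U=1 S=0
  [2] read 0x49 idx=6: raw=0x4C003 flags P=1 W=1 U=0 S=0
  → PROTECTION_VIOLATION  (3 entries read)
#2 VA=0x6400003DA (r,kernel):
  [0] read 0x3A idx=25: raw=0x4F087 flags P=1 W=1 U=1 S=1
  ✓ 0x4F3DA (huge @L0)  — 1 lookups
#3 VA=0x243E00407 (r,kernel):
  [0] read 0x3A idx=9: raw=0x51007 flags P=1 W=1 U=1 S=0
  [1] read 0x51 idx=31: raw=0x55087 flags P=1 W=1 U=1 S=1
  ✓ 0x55407 (huge @L1)  — 2 lookups

Entries read for #3: 2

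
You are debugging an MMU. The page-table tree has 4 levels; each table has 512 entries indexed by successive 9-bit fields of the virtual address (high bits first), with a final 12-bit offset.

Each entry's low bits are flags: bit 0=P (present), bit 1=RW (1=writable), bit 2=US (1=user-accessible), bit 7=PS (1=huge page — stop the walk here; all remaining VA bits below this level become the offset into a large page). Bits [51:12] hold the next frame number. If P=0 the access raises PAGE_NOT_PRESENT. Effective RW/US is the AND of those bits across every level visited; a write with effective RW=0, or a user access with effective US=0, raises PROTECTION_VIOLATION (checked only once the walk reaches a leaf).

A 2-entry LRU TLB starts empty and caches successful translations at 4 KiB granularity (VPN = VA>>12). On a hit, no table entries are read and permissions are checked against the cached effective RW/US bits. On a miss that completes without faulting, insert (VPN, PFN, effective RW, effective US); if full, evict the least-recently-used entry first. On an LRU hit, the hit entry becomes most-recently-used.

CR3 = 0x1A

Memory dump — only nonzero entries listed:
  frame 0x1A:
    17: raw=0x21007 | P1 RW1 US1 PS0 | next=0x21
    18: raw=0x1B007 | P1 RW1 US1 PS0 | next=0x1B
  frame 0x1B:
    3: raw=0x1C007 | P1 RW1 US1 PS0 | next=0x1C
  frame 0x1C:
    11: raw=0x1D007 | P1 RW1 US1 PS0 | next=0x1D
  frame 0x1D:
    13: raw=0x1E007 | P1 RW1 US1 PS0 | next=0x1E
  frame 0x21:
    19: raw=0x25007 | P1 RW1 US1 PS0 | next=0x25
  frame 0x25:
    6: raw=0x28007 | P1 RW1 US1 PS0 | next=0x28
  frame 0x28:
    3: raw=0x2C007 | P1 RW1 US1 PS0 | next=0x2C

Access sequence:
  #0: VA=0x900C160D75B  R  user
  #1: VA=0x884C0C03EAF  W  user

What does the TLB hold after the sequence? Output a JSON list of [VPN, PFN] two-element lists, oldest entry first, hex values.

Trace:
#0 VA=0x900C160D75B (r,user):
  lvl0: tbl 0x1A, slot 18 ⇒ 0x1B007 (P1/RW1/US1/PS0)
  lvl1: tbl 0x1B, slot 3 ⇒ 0x1C007 (P1/RW1/US1/PS0)
  lvl2: tbl 0x1C, slot 11 ⇒ 0x1D007 (P1/RW1/US1/PS0)
  lvl3: tbl 0x1D, slot 13 ⇒ 0x1E007 (P1/RW1/US1/PS0)
  ✓ 0x1E75B  — 4 lookups
#1 VA=0x884C0C03EAF (w,user):
  lvl0: tbl 0x1A, slot 17 ⇒ 0x21007 (P1/RW1/US1/PS0)
  lvl1: tbl 0x21, slot 19 ⇒ 0x25007 (P1/RW1/US1/PS0)
  lvl2: tbl 0x25, slot 6 ⇒ 0x28007 (P1/RW1/US1/PS0)
  lvl3: tbl 0x28, slot 3 ⇒ 0x2C007 (P1/RW1/US1/PS0)
  ✓ 0x2CEAF  — 4 lookups

TLB: [["0x900C160D", "0x1E"], ["0x884C0C03", "0x2C"]]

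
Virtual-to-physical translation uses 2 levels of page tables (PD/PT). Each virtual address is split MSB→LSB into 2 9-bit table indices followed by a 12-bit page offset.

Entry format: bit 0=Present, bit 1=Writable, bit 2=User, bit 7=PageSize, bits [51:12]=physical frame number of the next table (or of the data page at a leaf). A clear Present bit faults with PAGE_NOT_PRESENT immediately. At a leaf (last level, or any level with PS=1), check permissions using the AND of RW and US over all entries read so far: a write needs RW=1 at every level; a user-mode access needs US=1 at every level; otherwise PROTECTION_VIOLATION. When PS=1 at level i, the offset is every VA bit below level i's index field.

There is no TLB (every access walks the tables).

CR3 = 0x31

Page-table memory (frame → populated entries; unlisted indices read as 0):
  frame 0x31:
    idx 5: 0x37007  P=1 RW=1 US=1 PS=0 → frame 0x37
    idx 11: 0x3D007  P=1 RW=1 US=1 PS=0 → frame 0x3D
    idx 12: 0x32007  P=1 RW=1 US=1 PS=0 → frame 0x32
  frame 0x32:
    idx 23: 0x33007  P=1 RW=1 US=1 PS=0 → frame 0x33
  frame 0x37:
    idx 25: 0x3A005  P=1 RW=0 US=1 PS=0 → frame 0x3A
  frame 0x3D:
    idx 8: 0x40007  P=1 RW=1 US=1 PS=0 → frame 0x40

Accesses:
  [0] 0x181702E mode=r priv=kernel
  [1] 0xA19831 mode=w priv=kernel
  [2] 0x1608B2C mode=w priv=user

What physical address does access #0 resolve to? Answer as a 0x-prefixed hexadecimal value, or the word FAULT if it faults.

Trace:
#0 VA=0x181702E (r,kernel):
  L0 @0x31[12] → 0x32007  P=1,RW=1,US=1,PS=0
  L1 @0x32[23] → 0x33007  P=1,RW=1,US=1,PS=0
  ✓ 0x3302E  — 2 lookups
#1 VA=0xA19831 (w,kernel):
  L0 @0x31[5] → 0x37007  P=1,RW=1,US=1,PS=0
  L1 @0x37[25] → 0x3A005  P=1,RW=0,US=1,PS=0
  → PROTECTION_VIOLATION  (2 entries read)
#2 VA=0x1608B2C (w,user):
  L0 @0x31[11] → 0x3D007  P=1,RW=1,US=1,PS=0
  L1 @0x3D[8] → 0x40007  P=1,RW=1,US=1,PS=0
  ✓ 0x40B2C  — 2 lookups

Access #0 PA: 0x3302E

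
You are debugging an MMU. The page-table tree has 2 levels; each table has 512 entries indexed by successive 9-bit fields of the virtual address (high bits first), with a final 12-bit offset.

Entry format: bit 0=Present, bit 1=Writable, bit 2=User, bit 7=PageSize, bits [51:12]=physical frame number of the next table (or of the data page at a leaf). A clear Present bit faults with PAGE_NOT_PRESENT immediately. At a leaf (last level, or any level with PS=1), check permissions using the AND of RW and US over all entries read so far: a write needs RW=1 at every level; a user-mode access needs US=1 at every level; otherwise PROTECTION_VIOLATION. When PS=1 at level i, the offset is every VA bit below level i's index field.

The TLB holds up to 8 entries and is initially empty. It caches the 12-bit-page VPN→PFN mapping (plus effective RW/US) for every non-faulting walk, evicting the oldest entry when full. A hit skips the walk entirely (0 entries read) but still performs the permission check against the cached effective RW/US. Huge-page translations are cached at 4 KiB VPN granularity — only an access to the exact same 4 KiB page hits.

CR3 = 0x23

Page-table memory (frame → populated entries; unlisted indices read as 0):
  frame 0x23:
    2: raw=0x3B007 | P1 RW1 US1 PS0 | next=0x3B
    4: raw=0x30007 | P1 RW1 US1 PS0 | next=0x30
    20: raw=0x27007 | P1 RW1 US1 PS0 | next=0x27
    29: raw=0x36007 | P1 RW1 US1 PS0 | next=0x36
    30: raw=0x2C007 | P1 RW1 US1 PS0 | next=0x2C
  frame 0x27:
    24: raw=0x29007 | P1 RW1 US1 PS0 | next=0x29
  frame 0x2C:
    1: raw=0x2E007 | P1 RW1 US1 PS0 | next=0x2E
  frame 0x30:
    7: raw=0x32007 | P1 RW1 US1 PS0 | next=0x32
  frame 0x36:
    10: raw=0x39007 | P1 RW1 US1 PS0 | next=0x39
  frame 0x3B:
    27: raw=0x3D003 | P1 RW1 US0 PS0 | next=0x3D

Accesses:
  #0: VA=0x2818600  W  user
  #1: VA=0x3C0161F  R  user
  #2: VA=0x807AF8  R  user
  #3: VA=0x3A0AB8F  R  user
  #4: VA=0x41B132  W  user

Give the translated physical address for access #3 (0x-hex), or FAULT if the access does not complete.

Walk each access:
#0 VA=0x2818600 (w,user):
  L0: frame=0x23 idx=20 entry=0x27007 [P=1 RW=1 US=1 PS=0]
  L1: frame=0x27 idx=24 entry=0x29007 [P=1 RW=1 US=1 PS=0]
  ✓ 0x29600  — 2 lookups
#1 VA=0x3C0161F (r,user):
  L0: frame=0x23 idx=30 entry=0x2C007 [P=1 RW=1 US=1 PS=0]
  L1: frame=0x2C idx=1 entry=0x2E007 [P=1 RW=1 US=1 PS=0]
  ✓ 0x2E61F  — 2 lookups
#2 VA=0x807AF8 (r,user):
  L0: frame=0x23 idx=4 entry=0x30007 [P=1 RW=1 US=1 PS=0]
  L1: frame=0x30 idx=7 entry=0x32007 [P=1 RW=1 US=1 PS=0]
  ✓ 0x32AF8  — 2 lookups
#3 VA=0x3A0AB8F (r,user):
  L0: frame=0x23 idx=29 entry=0x36007 [P=1 RW=1 US=1 PS=0]
  L1: frame=0x36 idx=10 entry=0x39007 [P=1 RW=1 US=1 PS=0]
  ✓ 0x39B8F  — 2 lookups
#4 VA=0x41B132 (w,user):
  L0: frame=0x23 idx=2 entry=0x3B007 [P=1 RW=1 US=1 PS=0]
  L1: frame=0x3B idx=27 entry=0x3D003 [P=1 RW=1 US=0 PS=0]
  → PROTECTION_VIOLATION  (2 entries read)

Access #3 PA: 0x39B8F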